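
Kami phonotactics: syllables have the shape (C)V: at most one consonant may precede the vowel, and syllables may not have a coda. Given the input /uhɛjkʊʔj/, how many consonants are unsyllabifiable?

3

Syllabifying with onset maximization leaves /j/, /ʔ/, /j/ stranded (no codas are permitted; onsets are limited to one consonant).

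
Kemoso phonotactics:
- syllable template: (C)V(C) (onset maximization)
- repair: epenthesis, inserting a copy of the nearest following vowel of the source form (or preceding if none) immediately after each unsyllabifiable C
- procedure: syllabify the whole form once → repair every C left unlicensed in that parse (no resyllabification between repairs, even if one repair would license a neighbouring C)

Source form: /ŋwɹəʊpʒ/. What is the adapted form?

ŋəwəɹəʊpʒʊ

Syllabifying with onset maximization leaves /ŋ/, /w/, /ʒ/ stranded (at most one coda consonant is licensed; onsets are limited to one consonant).
Inserting the epenthetic vowel yields /ŋ/ → /ŋə/, /w/ → /wə/, /ʒ/ → /ʒʊ/.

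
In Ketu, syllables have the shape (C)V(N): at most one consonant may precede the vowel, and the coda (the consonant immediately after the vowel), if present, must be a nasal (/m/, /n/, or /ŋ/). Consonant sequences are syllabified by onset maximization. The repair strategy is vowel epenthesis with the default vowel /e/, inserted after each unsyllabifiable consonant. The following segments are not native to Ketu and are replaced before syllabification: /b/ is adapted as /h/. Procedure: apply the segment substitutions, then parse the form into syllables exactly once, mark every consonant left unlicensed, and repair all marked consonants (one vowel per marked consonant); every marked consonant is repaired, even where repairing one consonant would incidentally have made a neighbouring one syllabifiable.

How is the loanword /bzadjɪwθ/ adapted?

Substitution: /b/ → /h/, giving /hzadjɪwθ/.
Under (C)V(N), the unsyllabifiable consonants are /h/, /d/, /w/, /θ/ (only a nasal (/m/, /n/, or /ŋ/) is licensed in coda position; onsets are limited to one consonant).
Each unlicensed consonant becomes the onset of a new syllable: /h/ → /he/, /d/ → /de/, /w/ → /we/, /θ/ → /θe/.

hezadejɪweθe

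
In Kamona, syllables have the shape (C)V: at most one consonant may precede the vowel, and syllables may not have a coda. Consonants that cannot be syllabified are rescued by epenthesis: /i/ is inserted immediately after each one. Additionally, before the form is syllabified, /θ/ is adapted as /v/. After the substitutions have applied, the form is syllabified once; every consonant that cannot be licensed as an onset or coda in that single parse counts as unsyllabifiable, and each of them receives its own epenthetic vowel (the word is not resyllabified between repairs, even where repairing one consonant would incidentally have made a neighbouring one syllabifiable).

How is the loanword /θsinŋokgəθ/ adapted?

Substitution: /θ/ → /v/, giving /vsinŋokgəv/.
The consonants /v/, /n/, /k/, /v/ cannot be parsed into a legal (C)V syllable (no codas are permitted; onsets are limited to one consonant).
Each unlicensed consonant becomes the onset of a new syllable: /v/ → /vi/, /n/ → /ni/, /k/ → /ki/, /v/ → /vi/.

visiniŋokigəvi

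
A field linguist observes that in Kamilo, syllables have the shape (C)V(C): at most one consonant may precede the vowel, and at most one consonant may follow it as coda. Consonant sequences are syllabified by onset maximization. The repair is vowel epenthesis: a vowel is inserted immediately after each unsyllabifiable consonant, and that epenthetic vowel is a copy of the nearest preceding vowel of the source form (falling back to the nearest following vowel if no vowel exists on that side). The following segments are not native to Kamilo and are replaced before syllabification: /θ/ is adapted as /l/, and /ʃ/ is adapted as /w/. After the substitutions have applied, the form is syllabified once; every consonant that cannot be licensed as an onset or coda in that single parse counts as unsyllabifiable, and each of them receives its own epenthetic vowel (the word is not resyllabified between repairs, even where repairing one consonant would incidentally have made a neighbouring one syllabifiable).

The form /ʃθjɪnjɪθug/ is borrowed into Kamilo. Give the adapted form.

wɪlɪjɪnjɪlug

Substitution: /ʃ/ → /w/, /θ/ → /l/, giving /wljɪnjɪlug/.
The consonants /w/, /l/ cannot be parsed into a legal (C)V(C) syllable (at most one coda consonant is licensed; onsets are limited to one consonant).
Inserting the epenthetic vowel yields /w/ → /wɪ/, /l/ → /lɪ/.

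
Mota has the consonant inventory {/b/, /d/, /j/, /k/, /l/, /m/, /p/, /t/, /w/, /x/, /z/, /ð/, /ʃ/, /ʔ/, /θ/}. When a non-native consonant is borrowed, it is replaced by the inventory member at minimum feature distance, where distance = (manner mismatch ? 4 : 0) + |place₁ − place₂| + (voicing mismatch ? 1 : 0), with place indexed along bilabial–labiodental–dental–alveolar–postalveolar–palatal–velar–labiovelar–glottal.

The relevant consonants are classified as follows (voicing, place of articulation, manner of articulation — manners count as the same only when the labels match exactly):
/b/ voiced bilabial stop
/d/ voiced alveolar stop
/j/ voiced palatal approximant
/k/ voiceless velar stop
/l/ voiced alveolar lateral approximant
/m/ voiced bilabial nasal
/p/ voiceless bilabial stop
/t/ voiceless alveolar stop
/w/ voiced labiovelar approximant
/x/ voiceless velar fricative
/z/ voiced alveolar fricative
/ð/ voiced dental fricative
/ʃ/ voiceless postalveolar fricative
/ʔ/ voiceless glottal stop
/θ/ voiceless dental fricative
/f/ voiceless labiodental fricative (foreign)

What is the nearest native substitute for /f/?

/θ/ is closest: same manner (fricative), place distance 1 (labiodental→dental), same voicing; total 1. Next closest is /ð/ at distance 2.

θ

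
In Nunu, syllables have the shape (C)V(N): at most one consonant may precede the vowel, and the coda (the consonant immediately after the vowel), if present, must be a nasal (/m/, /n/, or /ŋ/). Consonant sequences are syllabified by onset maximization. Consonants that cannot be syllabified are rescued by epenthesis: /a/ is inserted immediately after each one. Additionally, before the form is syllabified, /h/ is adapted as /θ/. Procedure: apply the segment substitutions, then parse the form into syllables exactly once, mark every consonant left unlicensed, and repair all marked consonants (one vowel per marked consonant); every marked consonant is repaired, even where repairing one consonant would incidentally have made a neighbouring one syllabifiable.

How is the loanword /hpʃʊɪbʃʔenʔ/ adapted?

θapaʃʊɪbaʃaʔenʔa

Substitution: /h/ → /θ/, giving /θpʃʊɪbʃʔenʔ/.
Syllabifying with onset maximization leaves /θ/, /p/, /b/, /ʃ/, /ʔ/ stranded (only a nasal (/m/, /n/, or /ŋ/) is licensed in coda position; onsets are limited to one consonant).
Inserting the epenthetic vowel yields /θ/ → /θa/, /p/ → /pa/, /b/ → /ba/, /ʃ/ → /ʃa/, /ʔ/ → /ʔa/.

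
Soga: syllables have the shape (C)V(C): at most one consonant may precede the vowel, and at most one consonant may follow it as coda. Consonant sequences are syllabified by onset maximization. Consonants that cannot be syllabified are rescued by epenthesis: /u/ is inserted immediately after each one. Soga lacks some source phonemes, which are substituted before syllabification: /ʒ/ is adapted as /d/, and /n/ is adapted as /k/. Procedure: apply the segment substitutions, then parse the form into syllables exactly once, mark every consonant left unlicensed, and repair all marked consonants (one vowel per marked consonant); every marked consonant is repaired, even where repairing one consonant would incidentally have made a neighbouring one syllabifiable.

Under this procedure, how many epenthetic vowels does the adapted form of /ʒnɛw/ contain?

1

After substitution the input is /dkɛw/.
The unsyllabifiable consonants are /d/; each receives one epenthetic vowel.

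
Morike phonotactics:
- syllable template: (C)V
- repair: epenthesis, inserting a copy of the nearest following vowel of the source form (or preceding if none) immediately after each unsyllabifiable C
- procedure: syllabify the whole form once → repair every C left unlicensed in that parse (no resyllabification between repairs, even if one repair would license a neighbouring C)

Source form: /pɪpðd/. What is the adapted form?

The consonants /p/, /ð/, /d/ cannot be parsed into a legal (C)V syllable (no codas are permitted; onsets are limited to one consonant).
Epenthesis after each stranded consonant: /p/ → /pɪ/, /ð/ → /ðɪ/, /d/ → /dɪ/.

pɪpɪðɪdɪ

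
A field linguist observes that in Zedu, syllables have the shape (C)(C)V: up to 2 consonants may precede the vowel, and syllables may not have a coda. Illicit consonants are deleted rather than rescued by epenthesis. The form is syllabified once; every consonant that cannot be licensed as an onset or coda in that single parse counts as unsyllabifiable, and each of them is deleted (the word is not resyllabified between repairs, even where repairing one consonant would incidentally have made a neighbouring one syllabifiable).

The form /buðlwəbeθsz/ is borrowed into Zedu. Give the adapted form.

Under (C)(C)V, the unsyllabifiable consonants are /ð/, /θ/, /s/, /z/ (no codas are permitted; onsets may contain at most 2 consonants).
Deletion applies to /ð/, /θ/, /s/, /z/.

bulwəbe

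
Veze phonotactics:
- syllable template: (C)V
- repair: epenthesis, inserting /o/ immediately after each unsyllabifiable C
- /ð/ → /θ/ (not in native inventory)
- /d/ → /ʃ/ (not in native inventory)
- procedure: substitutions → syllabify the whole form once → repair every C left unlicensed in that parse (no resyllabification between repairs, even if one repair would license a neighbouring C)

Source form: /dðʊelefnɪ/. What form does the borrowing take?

Substitution: /d/ → /ʃ/, /ð/ → /θ/, giving /ʃθʊelefnɪ/.
The consonants /ʃ/, /f/ cannot be parsed into a legal (C)V syllable (no codas are permitted; onsets are limited to one consonant).
Epenthesis after each stranded consonant: /ʃ/ → /ʃo/, /f/ → /fo/.

ʃoθʊelefonɪ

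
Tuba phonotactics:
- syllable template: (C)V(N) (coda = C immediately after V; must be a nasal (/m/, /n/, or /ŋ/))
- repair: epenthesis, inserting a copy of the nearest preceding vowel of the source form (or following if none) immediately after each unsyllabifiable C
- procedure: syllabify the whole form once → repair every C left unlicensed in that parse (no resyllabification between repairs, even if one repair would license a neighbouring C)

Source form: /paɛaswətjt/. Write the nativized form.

Syllabifying with onset maximization leaves /s/, /t/, /j/, /t/ stranded (only a nasal (/m/, /n/, or /ŋ/) is licensed in coda position; onsets are limited to one consonant).
Each unlicensed consonant becomes the onset of a new syllable: /s/ → /sa/, /t/ → /tə/, /j/ → /jə/, /t/ → /tə/.

paɛasawətəjətə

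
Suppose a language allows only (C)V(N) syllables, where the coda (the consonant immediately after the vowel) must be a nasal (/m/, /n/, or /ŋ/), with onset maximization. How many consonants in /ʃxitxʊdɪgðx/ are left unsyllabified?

The consonants /ʃ/, /t/, /g/, /ð/, /x/ cannot be parsed into a legal (C)V(N) syllable (only a nasal (/m/, /n/, or /ŋ/) is licensed in coda position; onsets are limited to one consonant).

5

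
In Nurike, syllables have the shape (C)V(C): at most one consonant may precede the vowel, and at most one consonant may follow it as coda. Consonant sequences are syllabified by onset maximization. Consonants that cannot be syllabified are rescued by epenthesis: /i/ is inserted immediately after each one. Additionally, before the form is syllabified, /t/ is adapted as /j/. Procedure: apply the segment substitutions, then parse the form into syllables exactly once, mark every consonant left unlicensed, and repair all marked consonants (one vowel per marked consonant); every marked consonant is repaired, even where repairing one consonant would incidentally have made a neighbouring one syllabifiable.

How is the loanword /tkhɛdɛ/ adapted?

Substitution: /t/ → /j/, giving /jkhɛdɛ/.
Syllabifying with onset maximization leaves /j/, /k/ stranded (at most one coda consonant is licensed; onsets are limited to one consonant).
Epenthesis after each stranded consonant: /j/ → /ji/, /k/ → /ki/.

jikihɛdɛ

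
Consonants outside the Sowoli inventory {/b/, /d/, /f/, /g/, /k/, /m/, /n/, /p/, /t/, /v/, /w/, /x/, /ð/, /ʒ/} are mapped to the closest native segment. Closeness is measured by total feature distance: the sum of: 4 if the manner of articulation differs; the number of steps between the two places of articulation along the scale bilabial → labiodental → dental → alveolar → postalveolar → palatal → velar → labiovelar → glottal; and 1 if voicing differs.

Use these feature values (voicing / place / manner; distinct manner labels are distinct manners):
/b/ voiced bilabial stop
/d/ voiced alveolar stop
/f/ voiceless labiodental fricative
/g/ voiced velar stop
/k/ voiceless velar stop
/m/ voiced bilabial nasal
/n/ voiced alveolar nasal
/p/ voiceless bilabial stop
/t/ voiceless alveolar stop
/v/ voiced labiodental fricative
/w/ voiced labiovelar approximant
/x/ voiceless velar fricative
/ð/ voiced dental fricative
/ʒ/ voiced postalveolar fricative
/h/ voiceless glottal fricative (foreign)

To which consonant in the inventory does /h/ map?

x

/x/ is closest: same manner (fricative), place distance 2 (glottal→velar), same voicing; total 2. Next closest is /ʒ/ at distance 5.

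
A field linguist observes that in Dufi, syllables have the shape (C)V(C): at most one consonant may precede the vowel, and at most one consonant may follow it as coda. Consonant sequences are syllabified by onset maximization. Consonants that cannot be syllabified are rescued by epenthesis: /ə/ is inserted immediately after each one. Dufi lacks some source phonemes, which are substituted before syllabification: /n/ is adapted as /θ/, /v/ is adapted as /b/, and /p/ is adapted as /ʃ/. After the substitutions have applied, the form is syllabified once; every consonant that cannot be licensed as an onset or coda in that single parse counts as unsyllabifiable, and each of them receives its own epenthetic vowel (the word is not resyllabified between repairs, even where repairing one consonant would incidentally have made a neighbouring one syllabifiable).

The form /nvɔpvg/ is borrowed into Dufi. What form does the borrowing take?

Substitution: /n/ → /θ/, /v/ → /b/, /p/ → /ʃ/, giving /θbɔʃbg/.
The consonants /θ/, /b/, /g/ cannot be parsed into a legal (C)V(C) syllable (at most one coda consonant is licensed; onsets are limited to one consonant).
Inserting the epenthetic vowel yields /θ/ → /θə/, /b/ → /bə/, /g/ → /gə/.

θəbɔʃbəgə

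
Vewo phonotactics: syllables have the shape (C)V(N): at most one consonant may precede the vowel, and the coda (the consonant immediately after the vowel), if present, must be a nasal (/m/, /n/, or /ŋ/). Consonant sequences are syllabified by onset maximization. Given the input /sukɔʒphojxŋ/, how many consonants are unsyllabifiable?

Under (C)V(N), the unsyllabifiable consonants are /ʒ/, /p/, /j/, /x/, /ŋ/ (only a nasal (/m/, /n/, or /ŋ/) is licensed in coda position; onsets are limited to one consonant).

5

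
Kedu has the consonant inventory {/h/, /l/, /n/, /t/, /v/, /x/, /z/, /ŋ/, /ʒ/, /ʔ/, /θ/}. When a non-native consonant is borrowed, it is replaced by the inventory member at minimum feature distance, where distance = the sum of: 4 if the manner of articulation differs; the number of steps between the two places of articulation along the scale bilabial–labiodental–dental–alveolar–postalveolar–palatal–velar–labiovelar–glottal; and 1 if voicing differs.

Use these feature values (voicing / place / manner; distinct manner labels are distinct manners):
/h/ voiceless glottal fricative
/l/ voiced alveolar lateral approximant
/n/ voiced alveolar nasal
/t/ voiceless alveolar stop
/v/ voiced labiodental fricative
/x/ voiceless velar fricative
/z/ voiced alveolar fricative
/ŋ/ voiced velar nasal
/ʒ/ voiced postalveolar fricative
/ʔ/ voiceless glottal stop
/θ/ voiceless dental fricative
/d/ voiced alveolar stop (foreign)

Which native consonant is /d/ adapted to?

t

/t/ is closest: same manner (stop), place distance 0 (alveolar→alveolar), voicing differs (+1); total 1. Next closest is /l/ at distance 4.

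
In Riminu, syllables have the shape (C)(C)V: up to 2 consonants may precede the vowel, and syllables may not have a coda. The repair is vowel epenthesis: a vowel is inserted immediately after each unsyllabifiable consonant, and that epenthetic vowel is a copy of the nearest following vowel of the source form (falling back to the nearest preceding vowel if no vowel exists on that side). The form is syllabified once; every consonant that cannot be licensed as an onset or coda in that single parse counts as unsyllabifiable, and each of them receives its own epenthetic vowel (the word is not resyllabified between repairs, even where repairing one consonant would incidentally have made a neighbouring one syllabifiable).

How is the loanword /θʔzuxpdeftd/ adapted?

The consonants /θ/, /x/, /f/, /t/, /d/ cannot be parsed into a legal (C)(C)V syllable (no codas are permitted; onsets may contain at most 2 consonants).
Inserting the epenthetic vowel yields /θ/ → /θu/, /x/ → /xe/, /f/ → /fe/, /t/ → /te/, /d/ → /de/.

θuʔzuxepdefetede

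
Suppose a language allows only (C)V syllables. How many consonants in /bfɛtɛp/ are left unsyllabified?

Syllabifying with onset maximization leaves /b/, /p/ stranded (no codas are permitted; onsets are limited to one consonant).

2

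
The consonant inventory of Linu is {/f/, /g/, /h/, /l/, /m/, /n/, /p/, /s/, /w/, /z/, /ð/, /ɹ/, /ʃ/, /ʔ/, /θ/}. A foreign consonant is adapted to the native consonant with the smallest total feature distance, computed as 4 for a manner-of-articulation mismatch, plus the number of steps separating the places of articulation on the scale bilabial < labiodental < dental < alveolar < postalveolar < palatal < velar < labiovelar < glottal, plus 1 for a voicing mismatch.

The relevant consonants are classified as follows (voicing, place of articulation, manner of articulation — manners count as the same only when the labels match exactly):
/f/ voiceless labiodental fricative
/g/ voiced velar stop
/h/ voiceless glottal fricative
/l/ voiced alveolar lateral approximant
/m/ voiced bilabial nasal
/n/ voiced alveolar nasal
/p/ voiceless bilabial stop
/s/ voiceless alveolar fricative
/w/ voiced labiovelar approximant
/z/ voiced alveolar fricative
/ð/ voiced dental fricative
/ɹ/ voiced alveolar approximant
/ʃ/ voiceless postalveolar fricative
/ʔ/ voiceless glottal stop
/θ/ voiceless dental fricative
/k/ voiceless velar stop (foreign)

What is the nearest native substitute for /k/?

g

/g/ is closest: same manner (stop), place distance 0 (velar→velar), voicing differs (+1); total 1. Next closest is /ʔ/ at distance 2.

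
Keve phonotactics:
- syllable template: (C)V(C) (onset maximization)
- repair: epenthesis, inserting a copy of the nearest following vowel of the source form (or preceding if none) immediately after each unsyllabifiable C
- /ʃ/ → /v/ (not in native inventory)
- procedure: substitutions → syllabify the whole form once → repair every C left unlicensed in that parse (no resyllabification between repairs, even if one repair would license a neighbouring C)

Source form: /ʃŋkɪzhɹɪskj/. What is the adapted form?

Substitution: /ʃ/ → /v/, giving /vŋkɪzhɹɪskj/.
Syllabifying with onset maximization leaves /v/, /ŋ/, /h/, /k/, /j/ stranded (at most one coda consonant is licensed; onsets are limited to one consonant).
Epenthesis after each stranded consonant: /v/ → /vɪ/, /ŋ/ → /ŋɪ/, /h/ → /hɪ/, /k/ → /kɪ/, /j/ → /jɪ/.

vɪŋɪkɪzhɪɹɪskɪjɪ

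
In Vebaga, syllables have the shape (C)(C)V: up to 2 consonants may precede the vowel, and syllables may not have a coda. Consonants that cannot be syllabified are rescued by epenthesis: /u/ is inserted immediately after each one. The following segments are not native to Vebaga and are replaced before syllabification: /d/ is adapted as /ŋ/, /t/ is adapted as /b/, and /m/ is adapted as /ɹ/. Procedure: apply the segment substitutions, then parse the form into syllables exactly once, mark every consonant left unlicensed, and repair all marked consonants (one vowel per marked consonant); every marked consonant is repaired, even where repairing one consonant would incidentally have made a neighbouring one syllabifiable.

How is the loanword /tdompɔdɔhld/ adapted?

Substitution: /t/ → /b/, /d/ → /ŋ/, /m/ → /ɹ/, giving /bŋoɹpɔŋɔhlŋ/.
Syllabifying with onset maximization leaves /h/, /l/, /ŋ/ stranded (no codas are permitted; onsets may contain at most 2 consonants).
Each unlicensed consonant becomes the onset of a new syllable: /h/ → /hu/, /l/ → /lu/, /ŋ/ → /ŋu/.

bŋoɹpɔŋɔhuluŋu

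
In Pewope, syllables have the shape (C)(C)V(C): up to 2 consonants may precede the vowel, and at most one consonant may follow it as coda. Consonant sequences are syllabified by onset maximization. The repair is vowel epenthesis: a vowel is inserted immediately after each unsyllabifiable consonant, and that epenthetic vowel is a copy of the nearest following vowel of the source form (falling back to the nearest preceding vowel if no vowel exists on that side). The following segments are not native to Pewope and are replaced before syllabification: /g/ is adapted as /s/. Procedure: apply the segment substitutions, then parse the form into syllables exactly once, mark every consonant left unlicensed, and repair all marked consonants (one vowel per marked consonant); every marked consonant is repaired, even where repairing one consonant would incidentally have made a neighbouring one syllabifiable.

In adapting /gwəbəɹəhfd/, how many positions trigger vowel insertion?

After substitution the input is /swəbəɹəhfd/.
The unsyllabifiable consonants are /f/, /d/; each receives one epenthetic vowel.

2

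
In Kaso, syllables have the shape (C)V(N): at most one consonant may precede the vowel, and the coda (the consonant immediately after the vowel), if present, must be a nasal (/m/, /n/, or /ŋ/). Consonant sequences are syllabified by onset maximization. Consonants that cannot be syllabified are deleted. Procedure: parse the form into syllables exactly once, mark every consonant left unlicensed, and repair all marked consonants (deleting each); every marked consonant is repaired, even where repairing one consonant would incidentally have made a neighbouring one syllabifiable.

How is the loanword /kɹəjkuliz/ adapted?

Syllabifying with onset maximization leaves /k/, /j/, /z/ stranded (only a nasal (/m/, /n/, or /ŋ/) is licensed in coda position; onsets are limited to one consonant).
Each unlicensed consonant is deleted: /k/, /j/, /z/.

ɹəkuli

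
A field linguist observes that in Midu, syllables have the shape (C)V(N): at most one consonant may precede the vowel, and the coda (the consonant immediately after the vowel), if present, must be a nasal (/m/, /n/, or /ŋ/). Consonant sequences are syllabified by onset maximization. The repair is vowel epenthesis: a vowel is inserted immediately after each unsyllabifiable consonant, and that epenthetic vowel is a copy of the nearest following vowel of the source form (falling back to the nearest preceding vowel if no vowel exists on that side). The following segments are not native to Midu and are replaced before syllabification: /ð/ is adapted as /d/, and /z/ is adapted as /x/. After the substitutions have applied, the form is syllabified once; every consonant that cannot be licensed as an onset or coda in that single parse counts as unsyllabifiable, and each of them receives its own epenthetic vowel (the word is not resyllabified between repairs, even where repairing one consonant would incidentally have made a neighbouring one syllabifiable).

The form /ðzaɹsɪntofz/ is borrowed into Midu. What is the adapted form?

daxaɹɪsɪntofoxo

Substitution: /ð/ → /d/, /z/ → /x/, giving /dxaɹsɪntofx/.
Syllabifying with onset maximization leaves /d/, /ɹ/, /f/, /x/ stranded (only a nasal (/m/, /n/, or /ŋ/) is licensed in coda position; onsets are limited to one consonant).
Epenthesis after each stranded consonant: /d/ → /da/, /ɹ/ → /ɹɪ/, /f/ → /fo/, /x/ → /xo/.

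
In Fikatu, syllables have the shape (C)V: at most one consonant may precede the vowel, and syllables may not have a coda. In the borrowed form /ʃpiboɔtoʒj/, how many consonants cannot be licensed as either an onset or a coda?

Under (C)V, the unsyllabifiable consonants are /ʃ/, /ʒ/, /j/ (no codas are permitted; onsets are limited to one consonant).

3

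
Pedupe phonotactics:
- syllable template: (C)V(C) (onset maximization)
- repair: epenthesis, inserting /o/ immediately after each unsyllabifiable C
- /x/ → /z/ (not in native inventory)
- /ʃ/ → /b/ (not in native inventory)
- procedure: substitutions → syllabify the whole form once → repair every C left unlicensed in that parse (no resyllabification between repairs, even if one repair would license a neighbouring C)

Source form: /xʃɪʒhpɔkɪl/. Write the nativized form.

Substitution: /x/ → /z/, /ʃ/ → /b/, giving /zbɪʒhpɔkɪl/.
The consonants /z/, /h/ cannot be parsed into a legal (C)V(C) syllable (at most one coda consonant is licensed; onsets are limited to one consonant).
Epenthesis after each stranded consonant: /z/ → /zo/, /h/ → /ho/.

zobɪʒhopɔkɪl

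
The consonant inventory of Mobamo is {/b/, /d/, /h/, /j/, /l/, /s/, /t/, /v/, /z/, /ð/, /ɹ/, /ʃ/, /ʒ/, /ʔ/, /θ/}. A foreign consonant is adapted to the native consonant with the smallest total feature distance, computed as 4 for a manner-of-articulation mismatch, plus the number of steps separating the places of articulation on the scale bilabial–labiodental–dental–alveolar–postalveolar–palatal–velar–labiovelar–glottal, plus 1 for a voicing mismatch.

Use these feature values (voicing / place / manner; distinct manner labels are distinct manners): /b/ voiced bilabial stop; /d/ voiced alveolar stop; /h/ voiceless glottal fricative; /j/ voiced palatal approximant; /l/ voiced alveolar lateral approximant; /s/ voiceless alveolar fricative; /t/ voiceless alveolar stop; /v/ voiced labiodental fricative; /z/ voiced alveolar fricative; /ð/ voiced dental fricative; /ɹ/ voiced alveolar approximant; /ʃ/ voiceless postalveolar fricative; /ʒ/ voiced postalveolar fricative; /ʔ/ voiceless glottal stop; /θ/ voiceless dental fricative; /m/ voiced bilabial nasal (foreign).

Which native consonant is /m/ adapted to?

/b/ is closest: manner differs (nasal→stop, +4), place distance 0 (bilabial→bilabial), same voicing; total 4. Next closest is /v/ at distance 5.

b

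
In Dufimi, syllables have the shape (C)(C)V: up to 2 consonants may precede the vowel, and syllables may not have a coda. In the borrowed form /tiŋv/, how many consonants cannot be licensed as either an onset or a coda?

The consonants /ŋ/, /v/ cannot be parsed into a legal (C)(C)V syllable (no codas are permitted; onsets may contain at most 2 consonants).

2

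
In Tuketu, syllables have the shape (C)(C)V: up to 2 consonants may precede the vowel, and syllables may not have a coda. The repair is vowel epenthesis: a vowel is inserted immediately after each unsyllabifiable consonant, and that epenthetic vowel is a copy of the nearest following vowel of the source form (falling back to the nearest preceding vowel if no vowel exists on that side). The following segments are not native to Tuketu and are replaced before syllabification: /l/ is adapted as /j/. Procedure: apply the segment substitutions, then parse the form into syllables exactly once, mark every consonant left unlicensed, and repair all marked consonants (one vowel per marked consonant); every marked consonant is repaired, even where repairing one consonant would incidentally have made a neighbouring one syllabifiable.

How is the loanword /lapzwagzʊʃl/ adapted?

Substitution: /l/ → /j/, giving /japzwagzʊʃj/.
The consonants /p/, /ʃ/, /j/ cannot be parsed into a legal (C)(C)V syllable (no codas are permitted; onsets may contain at most 2 consonants).
Each unlicensed consonant becomes the onset of a new syllable: /p/ → /pa/, /ʃ/ → /ʃʊ/, /j/ → /jʊ/.

japazwagzʊʃʊjʊ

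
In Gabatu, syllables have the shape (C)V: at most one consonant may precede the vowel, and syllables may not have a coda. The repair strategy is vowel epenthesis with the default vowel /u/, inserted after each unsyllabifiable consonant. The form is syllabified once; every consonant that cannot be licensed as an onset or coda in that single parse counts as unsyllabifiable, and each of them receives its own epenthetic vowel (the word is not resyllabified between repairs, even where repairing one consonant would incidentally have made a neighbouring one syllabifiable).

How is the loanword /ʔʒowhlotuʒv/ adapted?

ʔuʒowuhulotuʒuvu

Under (C)V, the unsyllabifiable consonants are /ʔ/, /w/, /h/, /ʒ/, /v/ (no codas are permitted; onsets are limited to one consonant).
Each unlicensed consonant becomes the onset of a new syllable: /ʔ/ → /ʔu/, /w/ → /wu/, /h/ → /hu/, /ʒ/ → /ʒu/, /v/ → /vu/.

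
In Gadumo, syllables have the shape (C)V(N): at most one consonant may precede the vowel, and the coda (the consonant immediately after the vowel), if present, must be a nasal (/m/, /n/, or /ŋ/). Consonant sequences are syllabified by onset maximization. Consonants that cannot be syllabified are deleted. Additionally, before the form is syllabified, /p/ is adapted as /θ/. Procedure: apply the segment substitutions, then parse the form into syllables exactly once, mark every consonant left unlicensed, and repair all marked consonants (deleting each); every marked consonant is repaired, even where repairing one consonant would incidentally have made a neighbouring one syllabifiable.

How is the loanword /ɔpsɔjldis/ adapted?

Substitution: /p/ → /θ/, giving /ɔθsɔjldis/.
Syllabifying with onset maximization leaves /θ/, /j/, /l/, /s/ stranded (only a nasal (/m/, /n/, or /ŋ/) is licensed in coda position; onsets are limited to one consonant).
Deletion applies to /θ/, /j/, /l/, /s/.

ɔsɔdi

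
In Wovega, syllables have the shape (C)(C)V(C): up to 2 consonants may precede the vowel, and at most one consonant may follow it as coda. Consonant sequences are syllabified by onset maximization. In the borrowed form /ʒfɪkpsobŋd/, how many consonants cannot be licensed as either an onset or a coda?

2

Under (C)(C)V(C), the unsyllabifiable consonants are /ŋ/, /d/ (at most one coda consonant is licensed; onsets may contain at most 2 consonants).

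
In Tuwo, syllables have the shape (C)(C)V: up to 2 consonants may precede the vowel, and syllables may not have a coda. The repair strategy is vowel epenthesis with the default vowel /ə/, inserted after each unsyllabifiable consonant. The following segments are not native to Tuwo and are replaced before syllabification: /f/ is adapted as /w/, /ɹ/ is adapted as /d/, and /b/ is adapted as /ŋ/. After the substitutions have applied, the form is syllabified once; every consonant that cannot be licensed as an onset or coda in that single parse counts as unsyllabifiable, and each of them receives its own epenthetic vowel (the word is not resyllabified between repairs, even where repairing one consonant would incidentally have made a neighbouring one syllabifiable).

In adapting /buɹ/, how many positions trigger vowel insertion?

After substitution the input is /ŋud/.
The unsyllabifiable consonants are /d/; each receives one epenthetic vowel.

1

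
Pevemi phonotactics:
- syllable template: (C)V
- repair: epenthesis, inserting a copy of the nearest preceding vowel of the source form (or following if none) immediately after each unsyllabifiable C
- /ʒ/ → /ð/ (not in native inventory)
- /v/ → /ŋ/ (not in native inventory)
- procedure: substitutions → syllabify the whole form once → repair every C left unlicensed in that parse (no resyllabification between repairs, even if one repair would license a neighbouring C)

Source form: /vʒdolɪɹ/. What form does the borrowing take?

Substitution: /v/ → /ŋ/, /ʒ/ → /ð/, giving /ŋðdolɪɹ/.
Syllabifying with onset maximization leaves /ŋ/, /ð/, /ɹ/ stranded (no codas are permitted; onsets are limited to one consonant).
Inserting the epenthetic vowel yields /ŋ/ → /ŋo/, /ð/ → /ðo/, /ɹ/ → /ɹɪ/.

ŋoðodolɪɹɪ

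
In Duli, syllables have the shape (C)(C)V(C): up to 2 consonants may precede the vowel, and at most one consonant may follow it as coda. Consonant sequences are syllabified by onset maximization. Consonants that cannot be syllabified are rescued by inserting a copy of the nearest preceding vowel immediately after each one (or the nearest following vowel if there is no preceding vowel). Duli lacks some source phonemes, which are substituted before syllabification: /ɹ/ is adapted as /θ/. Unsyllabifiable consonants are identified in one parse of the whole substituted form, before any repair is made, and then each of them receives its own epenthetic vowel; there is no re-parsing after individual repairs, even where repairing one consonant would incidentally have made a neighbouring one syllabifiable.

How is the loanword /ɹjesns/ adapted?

θjesnese

Substitution: /ɹ/ → /θ/, giving /θjesns/.
Under (C)(C)V(C), the unsyllabifiable consonants are /n/, /s/ (at most one coda consonant is licensed; onsets may contain at most 2 consonants).
Each unlicensed consonant becomes the onset of a new syllable: /n/ → /ne/, /s/ → /se/.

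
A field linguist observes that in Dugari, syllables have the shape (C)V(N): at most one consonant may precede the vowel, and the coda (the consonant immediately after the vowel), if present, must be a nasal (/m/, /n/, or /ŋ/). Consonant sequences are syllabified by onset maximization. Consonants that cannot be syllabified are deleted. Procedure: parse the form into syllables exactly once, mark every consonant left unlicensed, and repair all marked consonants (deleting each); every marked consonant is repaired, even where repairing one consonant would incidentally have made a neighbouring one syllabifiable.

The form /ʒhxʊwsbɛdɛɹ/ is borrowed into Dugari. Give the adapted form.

Syllabifying with onset maximization leaves /ʒ/, /h/, /w/, /s/, /ɹ/ stranded (only a nasal (/m/, /n/, or /ŋ/) is licensed in coda position; onsets are limited to one consonant).
Deleting the stranded consonants removes /ʒ/, /h/, /w/, /s/, /ɹ/.

xʊbɛdɛ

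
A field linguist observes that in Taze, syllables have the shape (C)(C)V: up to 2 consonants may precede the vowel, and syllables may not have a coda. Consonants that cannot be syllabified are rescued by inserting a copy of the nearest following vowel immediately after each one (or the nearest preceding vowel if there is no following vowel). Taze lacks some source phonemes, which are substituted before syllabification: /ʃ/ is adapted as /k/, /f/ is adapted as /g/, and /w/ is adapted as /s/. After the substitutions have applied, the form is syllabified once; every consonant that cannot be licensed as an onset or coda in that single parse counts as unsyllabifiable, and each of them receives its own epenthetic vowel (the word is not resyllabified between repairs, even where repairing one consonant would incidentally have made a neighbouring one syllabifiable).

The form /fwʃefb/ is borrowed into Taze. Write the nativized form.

Substitution: /f/ → /g/, /w/ → /s/, /ʃ/ → /k/, giving /gskegb/.
Syllabifying with onset maximization leaves /g/, /g/, /b/ stranded (no codas are permitted; onsets may contain at most 2 consonants).
Each unlicensed consonant becomes the onset of a new syllable: /g/ → /ge/, /g/ → /ge/, /b/ → /be/.

geskegebe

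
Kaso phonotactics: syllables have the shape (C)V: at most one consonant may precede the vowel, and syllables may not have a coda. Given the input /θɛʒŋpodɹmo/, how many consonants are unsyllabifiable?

4

The consonants /ʒ/, /ŋ/, /d/, /ɹ/ cannot be parsed into a legal (C)V syllable (no codas are permitted; onsets are limited to one consonant).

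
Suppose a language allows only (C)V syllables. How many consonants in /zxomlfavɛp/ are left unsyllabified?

The consonants /z/, /m/, /l/, /p/ cannot be parsed into a legal (C)V syllable (no codas are permitted; onsets are limited to one consonant).

4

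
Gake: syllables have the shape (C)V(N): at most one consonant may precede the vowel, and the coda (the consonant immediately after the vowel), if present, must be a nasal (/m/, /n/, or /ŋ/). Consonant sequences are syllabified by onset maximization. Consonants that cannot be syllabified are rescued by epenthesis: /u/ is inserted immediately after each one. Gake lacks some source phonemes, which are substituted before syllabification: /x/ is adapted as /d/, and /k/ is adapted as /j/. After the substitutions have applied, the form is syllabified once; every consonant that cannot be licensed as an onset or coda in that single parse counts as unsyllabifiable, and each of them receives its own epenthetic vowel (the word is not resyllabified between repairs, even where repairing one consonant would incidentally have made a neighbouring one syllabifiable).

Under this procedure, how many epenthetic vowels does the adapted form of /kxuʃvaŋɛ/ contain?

After substitution the input is /jduʃvaŋɛ/.
The unsyllabifiable consonants are /j/, /ʃ/; each receives one epenthetic vowel.

2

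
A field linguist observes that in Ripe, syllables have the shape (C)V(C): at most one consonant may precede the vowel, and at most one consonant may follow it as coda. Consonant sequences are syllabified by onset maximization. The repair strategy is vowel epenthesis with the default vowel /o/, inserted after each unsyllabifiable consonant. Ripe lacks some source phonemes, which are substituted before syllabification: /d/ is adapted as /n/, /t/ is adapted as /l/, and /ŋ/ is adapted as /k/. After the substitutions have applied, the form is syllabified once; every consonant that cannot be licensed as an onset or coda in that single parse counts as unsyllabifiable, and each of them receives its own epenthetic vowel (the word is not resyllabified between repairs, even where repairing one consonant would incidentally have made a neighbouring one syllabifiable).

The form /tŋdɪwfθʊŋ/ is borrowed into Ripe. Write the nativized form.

Substitution: /t/ → /l/, /ŋ/ → /k/, /d/ → /n/, giving /lknɪwfθʊk/.
Syllabifying with onset maximization leaves /l/, /k/, /f/ stranded (at most one coda consonant is licensed; onsets are limited to one consonant).
Epenthesis after each stranded consonant: /l/ → /lo/, /k/ → /ko/, /f/ → /fo/.

lokonɪwfoθʊk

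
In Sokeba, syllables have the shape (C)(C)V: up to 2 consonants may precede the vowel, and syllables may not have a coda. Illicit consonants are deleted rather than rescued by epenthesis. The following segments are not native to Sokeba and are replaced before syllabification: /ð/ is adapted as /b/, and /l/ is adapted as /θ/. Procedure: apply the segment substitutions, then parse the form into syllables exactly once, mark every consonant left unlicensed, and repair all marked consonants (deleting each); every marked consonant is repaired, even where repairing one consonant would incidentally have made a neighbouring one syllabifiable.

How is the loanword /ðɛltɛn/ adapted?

Substitution: /ð/ → /b/, /l/ → /θ/, giving /bɛθtɛn/.
The consonants /n/ cannot be parsed into a legal (C)(C)V syllable (no codas are permitted; onsets may contain at most 2 consonants).
Deletion applies to /n/.

bɛθtɛ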